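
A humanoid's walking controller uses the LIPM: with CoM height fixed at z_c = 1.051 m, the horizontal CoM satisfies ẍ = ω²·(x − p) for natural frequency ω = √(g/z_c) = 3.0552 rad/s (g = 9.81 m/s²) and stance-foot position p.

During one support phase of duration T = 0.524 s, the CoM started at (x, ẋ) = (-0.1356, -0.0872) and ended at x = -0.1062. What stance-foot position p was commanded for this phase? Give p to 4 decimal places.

ωT = 3.0552·0.524 = 1.600925; cosh(ωT) = 2.579662, sinh(ωT) = 2.377953
x(T) = p + (x₀−p)·cosh(ωT) + (ẋ₀/ω)·sinh(ωT) ⇒ p·(1 − cosh) = x(T) − x₀·cosh − (ẋ₀/ω)·sinh
numerator   = -0.1062 − (-0.1356)·2.579662 − (-0.0872/3.0552)·2.377953 = 0.311473
denominator = 1 − 2.579662 = -1.579662
p = 0.311473 / -1.579662 = -0.1972

p = -0.1972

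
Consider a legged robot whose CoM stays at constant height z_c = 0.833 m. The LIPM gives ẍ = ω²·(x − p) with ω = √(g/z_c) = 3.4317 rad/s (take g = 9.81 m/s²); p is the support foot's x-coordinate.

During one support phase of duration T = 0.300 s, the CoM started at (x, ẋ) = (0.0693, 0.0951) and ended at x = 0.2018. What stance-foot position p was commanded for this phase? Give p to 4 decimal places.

ωT = 3.4317·0.300 = 1.029510; cosh(ωT) = 1.578438, sinh(ωT) = 1.221256
x(T) = p + (x₀−p)·cosh(ωT) + (ẋ₀/ω)·sinh(ωT) ⇒ p·(1 − cosh) = x(T) − x₀·cosh − (ẋ₀/ω)·sinh
numerator   = 0.2018 − (0.0693)·1.578438 − (0.0951/3.4317)·1.221256 = 0.058571
denominator = 1 − 1.578438 = -0.578438
p = 0.058571 / -0.578438 = -0.1013

p = -0.1013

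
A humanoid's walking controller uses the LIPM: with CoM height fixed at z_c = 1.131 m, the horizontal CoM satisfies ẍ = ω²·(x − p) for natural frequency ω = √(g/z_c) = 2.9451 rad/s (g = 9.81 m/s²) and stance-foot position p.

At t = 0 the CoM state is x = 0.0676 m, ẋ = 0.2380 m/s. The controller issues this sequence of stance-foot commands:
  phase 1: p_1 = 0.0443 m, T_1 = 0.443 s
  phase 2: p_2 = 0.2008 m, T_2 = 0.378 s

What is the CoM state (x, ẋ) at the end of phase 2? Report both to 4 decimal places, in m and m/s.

x = 0.5185, ẋ = 1.1022

phase 1: p=0.0443, T=0.443, ωT=1.304679, cosh=1.978883, sinh=1.707624; start (x,ẋ)=(0.067600, 0.238000) → end (x,ẋ)=(0.228405, 0.588153)
phase 2: p=0.2008, T=0.378, ωT=1.113248, cosh=1.686360, sinh=1.357870; start (x,ẋ)=(0.228405, 0.588153) → end (x,ẋ)=(0.518526, 1.102230)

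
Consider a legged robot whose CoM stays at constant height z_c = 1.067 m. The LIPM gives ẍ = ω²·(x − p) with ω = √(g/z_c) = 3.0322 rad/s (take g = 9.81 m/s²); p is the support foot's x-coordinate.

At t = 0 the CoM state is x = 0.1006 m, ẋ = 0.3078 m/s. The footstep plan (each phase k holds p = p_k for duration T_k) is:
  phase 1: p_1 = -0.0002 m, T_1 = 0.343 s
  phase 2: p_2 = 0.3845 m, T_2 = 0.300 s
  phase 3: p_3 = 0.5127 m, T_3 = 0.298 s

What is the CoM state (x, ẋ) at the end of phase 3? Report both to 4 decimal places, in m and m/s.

x = 0.8725, ẋ = 1.4387

phase 1: p=-0.0002, T=0.343, ωT=1.040045, cosh=1.591391, sinh=1.237952; start (x,ẋ)=(0.100600, 0.307800) → end (x,ẋ)=(0.285877, 0.868205)
phase 2: p=0.3845, T=0.300, ωT=0.909660, cosh=1.443070, sinh=1.040408; start (x,ẋ)=(0.285877, 0.868205) → end (x,ẋ)=(0.540079, 0.941753)
phase 3: p=0.5127, T=0.298, ωT=0.903596, cosh=1.436787, sinh=1.031676; start (x,ẋ)=(0.540079, 0.941753) → end (x,ẋ)=(0.872460, 1.438746)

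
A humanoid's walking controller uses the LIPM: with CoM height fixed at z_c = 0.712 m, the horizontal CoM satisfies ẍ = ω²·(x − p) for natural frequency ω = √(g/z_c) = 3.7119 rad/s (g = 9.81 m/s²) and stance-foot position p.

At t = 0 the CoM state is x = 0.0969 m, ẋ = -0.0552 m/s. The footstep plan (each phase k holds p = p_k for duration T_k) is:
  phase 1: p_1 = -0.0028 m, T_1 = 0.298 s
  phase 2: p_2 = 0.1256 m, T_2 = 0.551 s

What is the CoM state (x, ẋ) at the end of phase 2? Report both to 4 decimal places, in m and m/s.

x = 0.6146, ẋ = 1.8585

phase 1: p=-0.0028, T=0.298, ωT=1.106146, cosh=1.676759, sinh=1.345928; start (x,ẋ)=(0.096900, -0.055200) → end (x,ẋ)=(0.144357, 0.405539)
phase 2: p=0.1256, T=0.551, ωT=2.045257, cosh=3.930246, sinh=3.800899; start (x,ẋ)=(0.144357, 0.405539) → end (x,ẋ)=(0.614584, 1.858509)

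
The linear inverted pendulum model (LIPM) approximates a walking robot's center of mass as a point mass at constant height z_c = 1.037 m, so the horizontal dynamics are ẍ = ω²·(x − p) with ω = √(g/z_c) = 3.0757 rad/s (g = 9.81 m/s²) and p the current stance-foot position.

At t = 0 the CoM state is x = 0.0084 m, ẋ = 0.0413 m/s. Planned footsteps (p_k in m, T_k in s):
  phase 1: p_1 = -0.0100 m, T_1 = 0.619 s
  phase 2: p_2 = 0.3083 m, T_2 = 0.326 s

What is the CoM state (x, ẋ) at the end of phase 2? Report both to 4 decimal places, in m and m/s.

x = 0.1074, ẋ = -0.2596

phase 1: p=-0.0100, T=0.619, ωT=1.903858, cosh=3.430367, sinh=3.281374; start (x,ẋ)=(0.008400, 0.041300) → end (x,ẋ)=(0.097181, 0.327377)
phase 2: p=0.3083, T=0.326, ωT=1.002678, cosh=1.546234, sinh=1.179338; start (x,ẋ)=(0.097181, 0.327377) → end (x,ẋ)=(0.107388, -0.259591)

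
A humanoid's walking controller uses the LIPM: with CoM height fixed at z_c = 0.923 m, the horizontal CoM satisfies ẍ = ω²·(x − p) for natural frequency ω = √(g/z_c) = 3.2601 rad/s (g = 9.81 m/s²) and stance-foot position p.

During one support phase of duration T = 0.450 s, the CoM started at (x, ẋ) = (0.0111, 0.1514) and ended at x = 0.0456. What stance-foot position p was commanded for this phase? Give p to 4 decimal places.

ωT = 3.2601·0.450 = 1.467045; cosh(ωT) = 2.283504, sinh(ωT) = 2.052898
x(T) = p + (x₀−p)·cosh(ωT) + (ẋ₀/ω)·sinh(ωT) ⇒ p·(1 − cosh) = x(T) − x₀·cosh − (ẋ₀/ω)·sinh
numerator   = 0.0456 − (0.0111)·2.283504 − (0.1514/3.2601)·2.052898 = -0.075084
denominator = 1 − 2.283504 = -1.283504
p = -0.075084 / -1.283504 = 0.0585

p = 0.0585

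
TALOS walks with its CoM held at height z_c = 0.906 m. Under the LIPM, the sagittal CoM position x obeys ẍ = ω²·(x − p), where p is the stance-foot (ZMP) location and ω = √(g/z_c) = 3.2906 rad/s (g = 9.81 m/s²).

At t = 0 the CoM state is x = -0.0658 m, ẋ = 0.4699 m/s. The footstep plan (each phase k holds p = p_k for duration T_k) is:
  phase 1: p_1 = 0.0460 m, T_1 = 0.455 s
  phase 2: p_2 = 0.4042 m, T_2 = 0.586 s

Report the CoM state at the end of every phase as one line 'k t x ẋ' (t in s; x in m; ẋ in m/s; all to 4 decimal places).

1 0.4550 0.0868 0.3217
2 1.0410 -0.3813 -2.3862

phase 1: p=0.0460, T=0.455, ωT=1.497223, cosh=2.346506, sinh=2.122755; start (x,ẋ)=(-0.065800, 0.469900) → end (x,ẋ)=(0.086792, 0.321685)
phase 2: p=0.4042, T=0.586, ωT=1.928292, cosh=3.511573, sinh=3.366177; start (x,ẋ)=(0.086792, 0.321685) → end (x,ẋ)=(-0.381330, -2.386232)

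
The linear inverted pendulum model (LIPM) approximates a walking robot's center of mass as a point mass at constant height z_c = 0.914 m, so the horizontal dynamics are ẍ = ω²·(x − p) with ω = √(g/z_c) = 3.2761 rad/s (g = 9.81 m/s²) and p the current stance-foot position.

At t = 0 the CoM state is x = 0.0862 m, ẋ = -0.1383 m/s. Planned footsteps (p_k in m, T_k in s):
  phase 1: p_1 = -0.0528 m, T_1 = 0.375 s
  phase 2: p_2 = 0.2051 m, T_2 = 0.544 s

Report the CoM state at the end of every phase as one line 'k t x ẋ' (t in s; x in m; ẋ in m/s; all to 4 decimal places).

1 0.3750 0.1390 0.4547
2 0.9190 0.4040 0.7646

phase 1: p=-0.0528, T=0.375, ωT=1.228538, cosh=1.854475, sinh=1.561755; start (x,ẋ)=(0.086200, -0.138300) → end (x,ẋ)=(0.139043, 0.454715)
phase 2: p=0.2051, T=0.544, ωT=1.782198, cosh=3.055587, sinh=2.887320; start (x,ẋ)=(0.139043, 0.454715) → end (x,ẋ)=(0.404009, 0.764576)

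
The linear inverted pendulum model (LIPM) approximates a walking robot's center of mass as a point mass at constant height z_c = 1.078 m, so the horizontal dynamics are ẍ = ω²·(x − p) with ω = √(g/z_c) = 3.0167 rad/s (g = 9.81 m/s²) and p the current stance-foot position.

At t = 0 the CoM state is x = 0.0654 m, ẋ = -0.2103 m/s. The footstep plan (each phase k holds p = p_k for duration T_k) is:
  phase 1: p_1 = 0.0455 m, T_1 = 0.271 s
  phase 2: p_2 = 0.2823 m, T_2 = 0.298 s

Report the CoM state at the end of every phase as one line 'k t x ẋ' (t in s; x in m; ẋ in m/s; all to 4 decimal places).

phase 1: p=0.0455, T=0.271, ωT=0.817526, cosh=1.353206, sinh=0.911683; start (x,ẋ)=(0.065400, -0.210300) → end (x,ẋ)=(0.008874, -0.229849)
phase 2: p=0.2823, T=0.298, ωT=0.898977, cosh=1.432037, sinh=1.025051; start (x,ẋ)=(0.008874, -0.229849) → end (x,ẋ)=(-0.187357, -1.174660)

1 0.2710 0.0089 -0.2298
2 0.5690 -0.1874 -1.1747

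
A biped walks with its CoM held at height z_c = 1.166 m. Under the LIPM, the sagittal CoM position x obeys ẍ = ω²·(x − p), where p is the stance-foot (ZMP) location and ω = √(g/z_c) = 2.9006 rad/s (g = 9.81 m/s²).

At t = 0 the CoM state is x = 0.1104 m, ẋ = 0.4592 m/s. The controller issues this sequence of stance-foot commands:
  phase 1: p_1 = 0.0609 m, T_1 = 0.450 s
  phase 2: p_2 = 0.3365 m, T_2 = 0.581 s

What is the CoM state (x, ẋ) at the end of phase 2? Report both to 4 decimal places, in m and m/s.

x = 1.6323, ẋ = 3.9226

phase 1: p=0.0609, T=0.450, ωT=1.305270, cosh=1.979892, sinh=1.708793; start (x,ẋ)=(0.110400, 0.459200) → end (x,ẋ)=(0.429427, 1.154514)
phase 2: p=0.3365, T=0.581, ωT=1.685249, cosh=2.789595, sinh=2.604197; start (x,ẋ)=(0.429427, 1.154514) → end (x,ẋ)=(1.632267, 3.922575)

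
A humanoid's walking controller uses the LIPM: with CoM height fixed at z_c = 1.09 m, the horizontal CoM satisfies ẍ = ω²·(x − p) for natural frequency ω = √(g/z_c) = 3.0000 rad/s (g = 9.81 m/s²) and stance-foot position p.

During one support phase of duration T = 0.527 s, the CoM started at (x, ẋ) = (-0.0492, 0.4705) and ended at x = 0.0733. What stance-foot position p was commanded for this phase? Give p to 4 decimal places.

ωT = 3.0000·0.527 = 1.581000; cosh(ωT) = 2.532791, sinh(ωT) = 2.327022
x(T) = p + (x₀−p)·cosh(ωT) + (ẋ₀/ω)·sinh(ωT) ⇒ p·(1 − cosh) = x(T) − x₀·cosh − (ẋ₀/ω)·sinh
numerator   = 0.0733 − (-0.0492)·2.532791 − (0.4705/3.0000)·2.327022 = -0.167041
denominator = 1 − 2.532791 = -1.532791
p = -0.167041 / -1.532791 = 0.1090

p = 0.1090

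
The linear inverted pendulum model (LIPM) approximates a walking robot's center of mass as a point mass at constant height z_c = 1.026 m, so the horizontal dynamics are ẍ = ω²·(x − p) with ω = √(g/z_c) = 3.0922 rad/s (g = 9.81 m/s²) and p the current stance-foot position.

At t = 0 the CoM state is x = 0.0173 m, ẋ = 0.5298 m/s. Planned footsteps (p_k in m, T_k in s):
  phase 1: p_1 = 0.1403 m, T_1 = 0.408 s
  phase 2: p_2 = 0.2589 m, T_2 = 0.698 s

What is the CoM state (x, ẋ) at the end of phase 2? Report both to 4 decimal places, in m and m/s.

x = 0.4726, ẋ = 0.7331

phase 1: p=0.1403, T=0.408, ωT=1.261618, cosh=1.907162, sinh=1.623967; start (x,ẋ)=(0.017300, 0.529800) → end (x,ẋ)=(0.183960, 0.392754)
phase 2: p=0.2589, T=0.698, ωT=2.158356, cosh=4.386203, sinh=4.270688; start (x,ẋ)=(0.183960, 0.392754) → end (x,ẋ)=(0.472638, 0.733058)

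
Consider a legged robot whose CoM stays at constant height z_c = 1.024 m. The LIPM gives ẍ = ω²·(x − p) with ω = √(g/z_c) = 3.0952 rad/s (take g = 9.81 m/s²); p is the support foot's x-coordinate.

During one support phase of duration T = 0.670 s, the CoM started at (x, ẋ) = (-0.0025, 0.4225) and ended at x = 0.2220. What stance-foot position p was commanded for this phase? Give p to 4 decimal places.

p = 0.0994

ωT = 3.0952·0.670 = 2.073784; cosh(ωT) = 4.040288, sinh(ωT) = 3.914579
x(T) = p + (x₀−p)·cosh(ωT) + (ẋ₀/ω)·sinh(ωT) ⇒ p·(1 − cosh) = x(T) − x₀·cosh − (ẋ₀/ω)·sinh
numerator   = 0.2220 − (-0.0025)·4.040288 − (0.4225/3.0952)·3.914579 = -0.302246
denominator = 1 − 4.040288 = -3.040288
p = -0.302246 / -3.040288 = 0.0994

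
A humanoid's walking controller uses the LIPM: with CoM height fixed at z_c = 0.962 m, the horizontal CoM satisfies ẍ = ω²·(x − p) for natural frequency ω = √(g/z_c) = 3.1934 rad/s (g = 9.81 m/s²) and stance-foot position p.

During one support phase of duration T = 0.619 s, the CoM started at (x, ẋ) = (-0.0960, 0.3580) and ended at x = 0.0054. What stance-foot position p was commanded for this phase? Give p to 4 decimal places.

p = 0.0143

ωT = 3.1934·0.619 = 1.976715; cosh(ωT) = 3.678755, sinh(ωT) = 3.540232
x(T) = p + (x₀−p)·cosh(ωT) + (ẋ₀/ω)·sinh(ωT) ⇒ p·(1 − cosh) = x(T) − x₀·cosh − (ẋ₀/ω)·sinh
numerator   = 0.0054 − (-0.0960)·3.678755 − (0.3580/3.1934)·3.540232 = -0.038321
denominator = 1 − 3.678755 = -2.678755
p = -0.038321 / -2.678755 = 0.0143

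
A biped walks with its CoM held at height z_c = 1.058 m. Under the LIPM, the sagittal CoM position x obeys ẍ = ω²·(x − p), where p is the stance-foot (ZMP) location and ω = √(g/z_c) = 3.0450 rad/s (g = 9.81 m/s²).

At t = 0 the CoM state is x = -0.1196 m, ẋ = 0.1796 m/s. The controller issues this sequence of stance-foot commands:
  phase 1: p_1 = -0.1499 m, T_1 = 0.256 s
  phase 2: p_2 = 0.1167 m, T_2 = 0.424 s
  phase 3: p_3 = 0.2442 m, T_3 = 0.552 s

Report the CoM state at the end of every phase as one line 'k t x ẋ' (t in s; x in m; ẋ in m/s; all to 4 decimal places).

phase 1: p=-0.1499, T=0.256, ωT=0.779520, cosh=1.319526, sinh=0.860900; start (x,ẋ)=(-0.119600, 0.179600) → end (x,ẋ)=(-0.059141, 0.316416)
phase 2: p=0.1167, T=0.424, ωT=1.291080, cosh=1.955843, sinh=1.680869; start (x,ẋ)=(-0.059141, 0.316416) → end (x,ẋ)=(-0.052552, -0.281136)
phase 3: p=0.2442, T=0.552, ωT=1.680840, cosh=2.778141, sinh=2.591924; start (x,ẋ)=(-0.052552, -0.281136) → end (x,ẋ)=(-0.819524, -3.123124)

1 0.2560 -0.0591 0.3164
2 0.6800 -0.0526 -0.2811
3 1.2320 -0.8195 -3.1231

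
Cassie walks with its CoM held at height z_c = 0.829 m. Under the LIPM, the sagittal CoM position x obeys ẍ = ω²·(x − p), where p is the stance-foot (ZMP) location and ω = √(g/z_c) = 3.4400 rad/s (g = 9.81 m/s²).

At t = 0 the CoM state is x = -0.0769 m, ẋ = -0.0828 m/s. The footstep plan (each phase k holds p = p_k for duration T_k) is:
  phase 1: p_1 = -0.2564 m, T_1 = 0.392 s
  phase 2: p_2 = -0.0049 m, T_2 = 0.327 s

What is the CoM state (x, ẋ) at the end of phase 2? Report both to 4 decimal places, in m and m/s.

x = 0.4974, ẋ = 1.9499

phase 1: p=-0.2564, T=0.392, ωT=1.348480, cosh=2.055601, sinh=1.795966; start (x,ẋ)=(-0.076900, -0.082800) → end (x,ẋ)=(0.069352, 0.938769)
phase 2: p=-0.0049, T=0.327, ωT=1.124880, cosh=1.702269, sinh=1.377578; start (x,ẋ)=(0.069352, 0.938769) → end (x,ẋ)=(0.497435, 1.949908)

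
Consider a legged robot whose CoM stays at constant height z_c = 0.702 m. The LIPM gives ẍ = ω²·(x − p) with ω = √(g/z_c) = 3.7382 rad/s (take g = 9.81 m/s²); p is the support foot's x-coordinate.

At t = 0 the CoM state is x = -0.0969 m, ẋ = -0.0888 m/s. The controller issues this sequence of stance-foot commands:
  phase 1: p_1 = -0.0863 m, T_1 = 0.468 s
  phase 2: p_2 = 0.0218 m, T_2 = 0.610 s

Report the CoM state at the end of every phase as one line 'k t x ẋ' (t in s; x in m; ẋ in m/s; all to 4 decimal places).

1 0.4680 -0.1840 -0.3736
2 1.0780 -1.4784 -5.5676

phase 1: p=-0.0863, T=0.468, ωT=1.749478, cosh=2.962731, sinh=2.788866; start (x,ẋ)=(-0.096900, -0.088800) → end (x,ẋ)=(-0.183954, -0.373599)
phase 2: p=0.0218, T=0.610, ωT=2.280302, cosh=4.940943, sinh=4.838690; start (x,ẋ)=(-0.183954, -0.373599) → end (x,ẋ)=(-1.478401, -5.567604)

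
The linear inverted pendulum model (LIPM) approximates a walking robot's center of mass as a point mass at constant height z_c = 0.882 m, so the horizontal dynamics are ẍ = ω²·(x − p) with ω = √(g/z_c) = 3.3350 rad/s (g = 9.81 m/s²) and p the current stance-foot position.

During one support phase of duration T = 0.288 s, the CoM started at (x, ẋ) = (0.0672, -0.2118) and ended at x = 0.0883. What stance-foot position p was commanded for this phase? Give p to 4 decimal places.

p = -0.1174

ωT = 3.3350·0.288 = 0.960480; cosh(ωT) = 1.497830, sinh(ωT) = 1.115121
x(T) = p + (x₀−p)·cosh(ωT) + (ẋ₀/ω)·sinh(ωT) ⇒ p·(1 − cosh) = x(T) − x₀·cosh − (ẋ₀/ω)·sinh
numerator   = 0.0883 − (0.0672)·1.497830 − (-0.2118/3.3350)·1.115121 = 0.058465
denominator = 1 − 1.497830 = -0.497830
p = 0.058465 / -0.497830 = -0.1174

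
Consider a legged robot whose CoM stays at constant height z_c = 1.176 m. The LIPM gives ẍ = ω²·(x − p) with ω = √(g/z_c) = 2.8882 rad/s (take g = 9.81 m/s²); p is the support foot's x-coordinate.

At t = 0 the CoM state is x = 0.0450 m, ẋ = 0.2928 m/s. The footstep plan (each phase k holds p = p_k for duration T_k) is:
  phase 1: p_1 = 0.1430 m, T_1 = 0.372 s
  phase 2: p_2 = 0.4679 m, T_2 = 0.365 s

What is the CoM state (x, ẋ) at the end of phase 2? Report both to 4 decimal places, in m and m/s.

phase 1: p=0.1430, T=0.372, ωT=1.074410, cosh=1.634882, sinh=1.293383; start (x,ẋ)=(0.045000, 0.292800) → end (x,ẋ)=(0.113902, 0.112610)
phase 2: p=0.4679, T=0.365, ωT=1.054193, cosh=1.609066, sinh=1.260592; start (x,ẋ)=(0.113902, 0.112610) → end (x,ẋ)=(-0.052556, -1.107654)

x = -0.0526, ẋ = -1.1077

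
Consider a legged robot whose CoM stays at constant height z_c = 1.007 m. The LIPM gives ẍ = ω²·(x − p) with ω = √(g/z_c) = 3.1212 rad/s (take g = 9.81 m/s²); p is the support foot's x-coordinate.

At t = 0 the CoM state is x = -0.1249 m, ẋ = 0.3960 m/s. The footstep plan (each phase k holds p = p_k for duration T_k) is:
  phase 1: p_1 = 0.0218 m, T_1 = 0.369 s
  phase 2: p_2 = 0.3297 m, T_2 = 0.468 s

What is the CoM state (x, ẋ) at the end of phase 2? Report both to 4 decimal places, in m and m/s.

phase 1: p=0.0218, T=0.369, ωT=1.151723, cosh=1.739865, sinh=1.423773; start (x,ẋ)=(-0.124900, 0.396000) → end (x,ẋ)=(-0.052798, 0.037069)
phase 2: p=0.3297, T=0.468, ωT=1.460722, cosh=2.270568, sinh=2.038500; start (x,ẋ)=(-0.052798, 0.037069) → end (x,ẋ)=(-0.514577, -2.349500)

x = -0.5146, ẋ = -2.3495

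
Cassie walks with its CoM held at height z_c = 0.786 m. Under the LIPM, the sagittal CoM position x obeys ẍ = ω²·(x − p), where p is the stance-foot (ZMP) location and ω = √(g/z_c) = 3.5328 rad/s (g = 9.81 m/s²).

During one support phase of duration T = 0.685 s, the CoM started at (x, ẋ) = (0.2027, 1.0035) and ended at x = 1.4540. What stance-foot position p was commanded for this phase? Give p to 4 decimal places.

p = 0.2741

ωT = 3.5328·0.685 = 2.419968; cosh(ωT) = 5.667212, sinh(ωT) = 5.578287
x(T) = p + (x₀−p)·cosh(ωT) + (ẋ₀/ω)·sinh(ωT) ⇒ p·(1 − cosh) = x(T) − x₀·cosh − (ẋ₀/ω)·sinh
numerator   = 1.4540 − (0.2027)·5.667212 − (1.0035/3.5328)·5.578287 = -1.279269
denominator = 1 − 5.667212 = -4.667212
p = -1.279269 / -4.667212 = 0.2741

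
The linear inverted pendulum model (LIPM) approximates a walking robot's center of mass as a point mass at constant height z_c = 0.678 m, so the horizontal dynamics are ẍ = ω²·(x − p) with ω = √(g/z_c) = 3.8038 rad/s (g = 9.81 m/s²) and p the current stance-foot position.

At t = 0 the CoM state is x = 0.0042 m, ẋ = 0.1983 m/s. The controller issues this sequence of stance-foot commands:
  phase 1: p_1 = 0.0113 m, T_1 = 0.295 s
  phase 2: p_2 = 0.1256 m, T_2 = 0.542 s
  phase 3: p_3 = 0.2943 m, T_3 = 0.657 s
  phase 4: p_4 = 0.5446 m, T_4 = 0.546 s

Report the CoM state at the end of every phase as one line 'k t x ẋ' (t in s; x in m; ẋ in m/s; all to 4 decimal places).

1 0.2950 0.0708 0.2997
2 0.8370 0.2114 0.3912
3 1.4940 0.4083 0.4918
4 2.0400 0.5002 -0.0423

phase 1: p=0.0113, T=0.295, ωT=1.122121, cosh=1.698475, sinh=1.372887; start (x,ẋ)=(0.004200, 0.198300) → end (x,ẋ)=(0.070812, 0.299730)
phase 2: p=0.1256, T=0.542, ωT=2.061660, cosh=3.993122, sinh=3.865880; start (x,ẋ)=(0.070812, 0.299730) → end (x,ẋ)=(0.211448, 0.391203)
phase 3: p=0.2943, T=0.657, ωT=2.499097, cosh=6.126826, sinh=6.044667; start (x,ẋ)=(0.211448, 0.391203) → end (x,ẋ)=(0.408344, 0.491835)
phase 4: p=0.5446, T=0.546, ωT=2.076875, cosh=4.052407, sinh=3.927086; start (x,ẋ)=(0.408344, 0.491835) → end (x,ẋ)=(0.500213, -0.042250)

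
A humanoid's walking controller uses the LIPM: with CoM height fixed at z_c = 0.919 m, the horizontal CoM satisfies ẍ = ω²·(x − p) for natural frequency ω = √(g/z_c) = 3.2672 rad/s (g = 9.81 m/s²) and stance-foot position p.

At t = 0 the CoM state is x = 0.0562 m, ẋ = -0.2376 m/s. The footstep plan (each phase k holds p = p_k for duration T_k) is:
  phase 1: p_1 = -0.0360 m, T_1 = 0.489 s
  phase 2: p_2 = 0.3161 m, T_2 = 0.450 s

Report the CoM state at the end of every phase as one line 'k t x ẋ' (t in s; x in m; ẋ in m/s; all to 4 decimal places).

1 0.4890 0.0288 0.1027
2 0.9390 -0.2771 -1.6986

phase 1: p=-0.0360, T=0.489, ωT=1.597661, cosh=2.571915, sinh=2.369545; start (x,ẋ)=(0.056200, -0.237600) → end (x,ẋ)=(0.028811, 0.102705)
phase 2: p=0.3161, T=0.450, ωT=1.470240, cosh=2.290075, sinh=2.060204; start (x,ẋ)=(0.028811, 0.102705) → end (x,ẋ)=(-0.277051, -1.698572)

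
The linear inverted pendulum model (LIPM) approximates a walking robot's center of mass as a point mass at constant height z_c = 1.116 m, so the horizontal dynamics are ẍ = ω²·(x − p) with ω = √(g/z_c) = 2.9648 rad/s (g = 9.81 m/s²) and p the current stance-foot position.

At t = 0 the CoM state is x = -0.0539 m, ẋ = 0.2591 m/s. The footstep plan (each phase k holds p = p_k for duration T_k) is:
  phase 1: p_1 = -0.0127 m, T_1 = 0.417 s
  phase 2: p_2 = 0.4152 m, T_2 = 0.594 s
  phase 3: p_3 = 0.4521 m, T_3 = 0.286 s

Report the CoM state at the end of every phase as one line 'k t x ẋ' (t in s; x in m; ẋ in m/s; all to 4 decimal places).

phase 1: p=-0.0127, T=0.417, ωT=1.236322, cosh=1.866688, sinh=1.576238; start (x,ẋ)=(-0.053900, 0.259100) → end (x,ẋ)=(0.048143, 0.291122)
phase 2: p=0.4152, T=0.594, ωT=1.761091, cosh=2.995320, sinh=2.823463; start (x,ẋ)=(0.048143, 0.291122) → end (x,ẋ)=(-0.407009, -2.200631)
phase 3: p=0.4521, T=0.286, ωT=0.847933, cosh=1.381557, sinh=0.953258; start (x,ẋ)=(-0.407009, -2.200631) → end (x,ẋ)=(-1.442367, -5.468330)

1 0.4170 0.0481 0.2911
2 1.0110 -0.4070 -2.2006
3 1.2970 -1.4424 -5.4683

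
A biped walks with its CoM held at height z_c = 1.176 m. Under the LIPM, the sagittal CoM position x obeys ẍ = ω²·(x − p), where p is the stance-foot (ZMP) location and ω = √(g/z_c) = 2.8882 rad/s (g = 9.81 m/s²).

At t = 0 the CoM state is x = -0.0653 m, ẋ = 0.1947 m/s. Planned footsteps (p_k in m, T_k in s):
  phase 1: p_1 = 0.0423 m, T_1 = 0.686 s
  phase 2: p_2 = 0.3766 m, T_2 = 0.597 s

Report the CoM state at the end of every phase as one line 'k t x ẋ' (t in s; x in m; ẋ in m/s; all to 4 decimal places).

1 0.6860 -0.1155 -0.3860
2 1.2830 -1.4101 -4.9757

phase 1: p=0.0423, T=0.686, ωT=1.981305, cosh=3.695046, sinh=3.557157; start (x,ẋ)=(-0.065300, 0.194700) → end (x,ẋ)=(-0.115491, -0.386033)
phase 2: p=0.3766, T=0.597, ωT=1.724255, cosh=2.893325, sinh=2.715019; start (x,ẋ)=(-0.115491, -0.386033) → end (x,ẋ)=(-1.410065, -4.975660)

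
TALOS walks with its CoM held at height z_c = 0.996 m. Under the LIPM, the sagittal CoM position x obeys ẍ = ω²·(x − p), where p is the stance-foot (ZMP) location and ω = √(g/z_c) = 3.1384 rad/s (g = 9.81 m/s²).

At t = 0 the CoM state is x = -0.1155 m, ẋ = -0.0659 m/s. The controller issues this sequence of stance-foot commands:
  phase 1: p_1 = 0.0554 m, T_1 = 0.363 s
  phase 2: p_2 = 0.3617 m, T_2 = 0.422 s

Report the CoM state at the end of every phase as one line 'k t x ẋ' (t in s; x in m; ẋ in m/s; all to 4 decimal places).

1 0.3630 -0.2684 -0.8655
2 0.7850 -1.3884 -5.1968

phase 1: p=0.0554, T=0.363, ωT=1.139239, cosh=1.722226, sinh=1.402164; start (x,ẋ)=(-0.115500, -0.065900) → end (x,ẋ)=(-0.268371, -0.865549)
phase 2: p=0.3617, T=0.422, ωT=1.324405, cosh=2.012954, sinh=1.746993; start (x,ẋ)=(-0.268371, -0.865549) → end (x,ẋ)=(-1.388413, -5.196840)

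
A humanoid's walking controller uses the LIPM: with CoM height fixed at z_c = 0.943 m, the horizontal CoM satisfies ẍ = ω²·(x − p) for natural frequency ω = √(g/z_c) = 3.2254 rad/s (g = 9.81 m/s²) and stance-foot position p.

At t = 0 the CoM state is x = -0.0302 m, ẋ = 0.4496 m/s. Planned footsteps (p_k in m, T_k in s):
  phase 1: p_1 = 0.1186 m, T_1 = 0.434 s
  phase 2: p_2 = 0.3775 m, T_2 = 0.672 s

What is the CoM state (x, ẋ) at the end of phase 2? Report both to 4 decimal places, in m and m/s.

phase 1: p=0.1186, T=0.434, ωT=1.399824, cosh=2.150563, sinh=1.903922; start (x,ẋ)=(-0.030200, 0.449600) → end (x,ẋ)=(0.063991, 0.053125)
phase 2: p=0.3775, T=0.672, ωT=2.167469, cosh=4.425305, sinh=4.310838; start (x,ẋ)=(0.063991, 0.053125) → end (x,ẋ)=(-0.938870, -4.123991)

x = -0.9389, ẋ = -4.1240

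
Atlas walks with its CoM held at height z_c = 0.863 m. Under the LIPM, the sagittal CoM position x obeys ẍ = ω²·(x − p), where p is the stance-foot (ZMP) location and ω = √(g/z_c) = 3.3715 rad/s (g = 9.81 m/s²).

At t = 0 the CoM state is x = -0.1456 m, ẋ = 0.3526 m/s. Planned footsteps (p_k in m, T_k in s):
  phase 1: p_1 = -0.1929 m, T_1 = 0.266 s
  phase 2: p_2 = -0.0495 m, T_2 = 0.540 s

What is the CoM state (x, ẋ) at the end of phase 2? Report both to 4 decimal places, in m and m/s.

x = 0.6441, ẋ = 2.4294

phase 1: p=-0.1929, T=0.266, ωT=0.896819, cosh=1.429828, sinh=1.021963; start (x,ẋ)=(-0.145600, 0.352600) → end (x,ẋ)=(-0.018390, 0.667132)
phase 2: p=-0.0495, T=0.540, ωT=1.820610, cosh=3.168776, sinh=3.006849; start (x,ẋ)=(-0.018390, 0.667132) → end (x,ẋ)=(0.644059, 2.429376)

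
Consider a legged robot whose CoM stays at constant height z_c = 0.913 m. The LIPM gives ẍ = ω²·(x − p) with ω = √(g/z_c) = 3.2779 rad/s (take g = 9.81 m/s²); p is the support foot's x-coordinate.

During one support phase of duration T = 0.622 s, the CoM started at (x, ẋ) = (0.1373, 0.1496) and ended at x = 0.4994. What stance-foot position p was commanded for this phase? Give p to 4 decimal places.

p = 0.0720

ωT = 3.2779·0.622 = 2.038854; cosh(ωT) = 3.905989, sinh(ωT) = 3.775811
x(T) = p + (x₀−p)·cosh(ωT) + (ẋ₀/ω)·sinh(ωT) ⇒ p·(1 − cosh) = x(T) − x₀·cosh − (ẋ₀/ω)·sinh
numerator   = 0.4994 − (0.1373)·3.905989 − (0.1496/3.2779)·3.775811 = -0.209216
denominator = 1 − 3.905989 = -2.905989
p = -0.209216 / -2.905989 = 0.0720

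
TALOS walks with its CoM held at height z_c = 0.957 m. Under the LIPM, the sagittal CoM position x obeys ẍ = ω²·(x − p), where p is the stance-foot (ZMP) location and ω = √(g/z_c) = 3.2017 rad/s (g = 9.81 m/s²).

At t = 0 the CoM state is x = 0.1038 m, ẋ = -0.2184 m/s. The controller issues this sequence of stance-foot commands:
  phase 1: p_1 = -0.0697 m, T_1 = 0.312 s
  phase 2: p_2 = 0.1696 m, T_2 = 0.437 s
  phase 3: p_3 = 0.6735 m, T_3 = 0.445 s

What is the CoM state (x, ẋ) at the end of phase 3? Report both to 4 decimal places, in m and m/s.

phase 1: p=-0.0697, T=0.312, ωT=0.998930, cosh=1.541825, sinh=1.173551; start (x,ẋ)=(0.103800, -0.218400) → end (x,ẋ)=(0.117754, 0.315167)
phase 2: p=0.1696, T=0.437, ωT=1.399143, cosh=2.149267, sinh=1.902459; start (x,ẋ)=(0.117754, 0.315167) → end (x,ẋ)=(0.245443, 0.361581)
phase 3: p=0.6735, T=0.445, ωT=1.424757, cosh=2.198706, sinh=1.958139; start (x,ẋ)=(0.245443, 0.361581) → end (x,ẋ)=(-0.046531, -1.888641)

x = -0.0465, ẋ = -1.8886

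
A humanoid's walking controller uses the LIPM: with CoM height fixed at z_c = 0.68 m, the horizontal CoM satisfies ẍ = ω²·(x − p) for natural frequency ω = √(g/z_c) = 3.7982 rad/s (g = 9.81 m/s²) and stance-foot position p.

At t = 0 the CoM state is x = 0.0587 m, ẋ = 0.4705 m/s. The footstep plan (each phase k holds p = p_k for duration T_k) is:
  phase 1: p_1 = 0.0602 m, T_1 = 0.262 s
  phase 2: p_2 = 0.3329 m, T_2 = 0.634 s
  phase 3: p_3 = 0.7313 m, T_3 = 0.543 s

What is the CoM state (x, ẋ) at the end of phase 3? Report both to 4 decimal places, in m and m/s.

phase 1: p=0.0602, T=0.262, ωT=0.995128, cosh=1.537374, sinh=1.167698; start (x,ẋ)=(0.058700, 0.470500) → end (x,ẋ)=(0.202542, 0.716682)
phase 2: p=0.3329, T=0.634, ωT=2.408059, cosh=5.601179, sinh=5.511190; start (x,ẋ)=(0.202542, 0.716682) → end (x,ẋ)=(0.642646, 1.285528)
phase 3: p=0.7313, T=0.543, ωT=2.062423, cosh=3.996073, sinh=3.868927; start (x,ẋ)=(0.642646, 1.285528) → end (x,ẋ)=(1.686499, 3.834300)

x = 1.6865, ẋ = 3.8343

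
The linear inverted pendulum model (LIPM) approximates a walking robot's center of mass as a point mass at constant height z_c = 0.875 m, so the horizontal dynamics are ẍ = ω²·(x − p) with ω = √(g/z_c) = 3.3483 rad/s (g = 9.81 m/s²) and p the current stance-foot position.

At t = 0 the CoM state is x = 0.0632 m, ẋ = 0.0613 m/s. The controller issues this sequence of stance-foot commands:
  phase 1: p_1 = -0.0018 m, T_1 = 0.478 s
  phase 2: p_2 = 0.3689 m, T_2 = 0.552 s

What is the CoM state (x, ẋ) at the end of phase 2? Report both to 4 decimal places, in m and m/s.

phase 1: p=-0.0018, T=0.478, ωT=1.600487, cosh=2.578623, sinh=2.376824; start (x,ẋ)=(0.063200, 0.061300) → end (x,ẋ)=(0.209325, 0.675360)
phase 2: p=0.3689, T=0.552, ωT=1.848262, cosh=3.253142, sinh=3.095631; start (x,ẋ)=(0.209325, 0.675360) → end (x,ẋ)=(0.474176, 0.543031)

x = 0.4742, ẋ = 0.5430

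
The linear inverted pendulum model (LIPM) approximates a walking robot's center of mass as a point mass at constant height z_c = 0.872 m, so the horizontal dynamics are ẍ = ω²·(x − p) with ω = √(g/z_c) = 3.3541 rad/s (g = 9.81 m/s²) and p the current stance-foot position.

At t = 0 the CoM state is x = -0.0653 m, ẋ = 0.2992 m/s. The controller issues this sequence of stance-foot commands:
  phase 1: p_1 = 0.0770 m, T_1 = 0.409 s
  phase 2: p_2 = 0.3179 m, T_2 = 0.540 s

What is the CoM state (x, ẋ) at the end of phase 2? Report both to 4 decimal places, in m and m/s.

x = -1.0838, ẋ = -4.5372

phase 1: p=0.0770, T=0.409, ωT=1.371827, cosh=2.098095, sinh=1.844452; start (x,ẋ)=(-0.065300, 0.299200) → end (x,ẋ)=(-0.057026, -0.252585)
phase 2: p=0.3179, T=0.540, ωT=1.811214, cosh=3.140663, sinh=2.977207; start (x,ẋ)=(-0.057026, -0.252585) → end (x,ẋ)=(-1.083819, -4.537241)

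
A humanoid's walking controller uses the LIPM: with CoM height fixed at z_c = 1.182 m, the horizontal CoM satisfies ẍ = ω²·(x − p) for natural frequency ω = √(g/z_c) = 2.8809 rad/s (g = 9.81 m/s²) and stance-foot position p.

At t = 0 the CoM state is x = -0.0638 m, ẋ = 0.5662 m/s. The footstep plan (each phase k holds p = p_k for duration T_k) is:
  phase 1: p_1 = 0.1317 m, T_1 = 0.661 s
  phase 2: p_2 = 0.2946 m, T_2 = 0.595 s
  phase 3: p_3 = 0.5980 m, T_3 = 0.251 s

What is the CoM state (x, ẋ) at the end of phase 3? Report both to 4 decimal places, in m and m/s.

x = -0.6900, ẋ = -3.2308

phase 1: p=0.1317, T=0.661, ωT=1.904275, cosh=3.431734, sinh=3.282803; start (x,ẋ)=(-0.063800, 0.566200) → end (x,ẋ)=(0.105984, 0.094121)
phase 2: p=0.2946, T=0.595, ωT=1.714136, cosh=2.865997, sinh=2.685877; start (x,ẋ)=(0.105984, 0.094121) → end (x,ẋ)=(-0.158223, -1.189710)
phase 3: p=0.5980, T=0.251, ωT=0.723106, cosh=1.273033, sinh=0.787791; start (x,ẋ)=(-0.158223, -1.189710) → end (x,ẋ)=(-0.690026, -3.230822)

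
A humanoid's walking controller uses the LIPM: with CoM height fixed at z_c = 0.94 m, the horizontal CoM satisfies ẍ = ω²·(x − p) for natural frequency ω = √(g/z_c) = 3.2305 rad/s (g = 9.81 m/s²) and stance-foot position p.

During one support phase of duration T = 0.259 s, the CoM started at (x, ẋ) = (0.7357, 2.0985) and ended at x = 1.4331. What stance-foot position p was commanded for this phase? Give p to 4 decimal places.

p = 0.4979

ωT = 3.2305·0.259 = 0.836700; cosh(ωT) = 1.370936, sinh(ωT) = 0.937798
x(T) = p + (x₀−p)·cosh(ωT) + (ẋ₀/ω)·sinh(ωT) ⇒ p·(1 − cosh) = x(T) − x₀·cosh − (ẋ₀/ω)·sinh
numerator   = 1.4331 − (0.7357)·1.370936 − (2.0985/3.2305)·0.937798 = -0.184682
denominator = 1 − 1.370936 = -0.370936
p = -0.184682 / -0.370936 = 0.4979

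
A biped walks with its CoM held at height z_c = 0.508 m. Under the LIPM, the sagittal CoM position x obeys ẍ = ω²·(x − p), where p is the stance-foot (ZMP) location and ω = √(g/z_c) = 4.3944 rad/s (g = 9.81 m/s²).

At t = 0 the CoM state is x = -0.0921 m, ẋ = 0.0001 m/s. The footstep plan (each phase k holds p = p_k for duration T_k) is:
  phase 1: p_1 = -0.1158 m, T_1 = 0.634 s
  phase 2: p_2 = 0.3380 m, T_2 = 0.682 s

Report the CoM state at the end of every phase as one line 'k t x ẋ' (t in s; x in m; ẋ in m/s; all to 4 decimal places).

phase 1: p=-0.1158, T=0.634, ωT=2.786050, cosh=8.139247, sinh=8.077583; start (x,ẋ)=(-0.092100, 0.000100) → end (x,ẋ)=(0.077284, 0.842072)
phase 2: p=0.3380, T=0.682, ωT=2.996981, cosh=10.037462, sinh=9.987524; start (x,ẋ)=(0.077284, 0.842072) → end (x,ẋ)=(-0.365078, -2.990344)

1 0.6340 0.0773 0.8421
2 1.3160 -0.3651 -2.9903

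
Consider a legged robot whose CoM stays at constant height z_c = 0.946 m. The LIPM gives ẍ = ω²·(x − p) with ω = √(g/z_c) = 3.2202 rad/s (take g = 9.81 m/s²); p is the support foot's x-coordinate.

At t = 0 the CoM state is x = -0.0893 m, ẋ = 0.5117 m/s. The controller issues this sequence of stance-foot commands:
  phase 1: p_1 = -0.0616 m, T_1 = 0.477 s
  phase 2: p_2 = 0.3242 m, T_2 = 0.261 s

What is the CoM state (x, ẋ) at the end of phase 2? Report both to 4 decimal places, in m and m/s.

phase 1: p=-0.0616, T=0.477, ωT=1.536035, cosh=2.430683, sinh=2.215450; start (x,ẋ)=(-0.089300, 0.511700) → end (x,ẋ)=(0.223112, 1.046163)
phase 2: p=0.3242, T=0.261, ωT=0.840472, cosh=1.374484, sinh=0.942977; start (x,ẋ)=(0.223112, 1.046163) → end (x,ẋ)=(0.491606, 1.130974)

x = 0.4916, ẋ = 1.1310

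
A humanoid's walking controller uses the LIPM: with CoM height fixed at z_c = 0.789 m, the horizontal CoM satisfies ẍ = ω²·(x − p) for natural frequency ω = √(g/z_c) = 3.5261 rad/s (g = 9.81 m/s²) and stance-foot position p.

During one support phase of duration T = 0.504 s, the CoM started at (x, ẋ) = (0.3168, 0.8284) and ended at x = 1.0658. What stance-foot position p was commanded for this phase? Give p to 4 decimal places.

p = 0.2804

ωT = 3.5261·0.504 = 1.777154; cosh(ωT) = 3.041063, sinh(ωT) = 2.871944
x(T) = p + (x₀−p)·cosh(ωT) + (ẋ₀/ω)·sinh(ωT) ⇒ p·(1 − cosh) = x(T) − x₀·cosh − (ẋ₀/ω)·sinh
numerator   = 1.0658 − (0.3168)·3.041063 − (0.8284/3.5261)·2.871944 = -0.572325
denominator = 1 − 3.041063 = -2.041063
p = -0.572325 / -2.041063 = 0.2804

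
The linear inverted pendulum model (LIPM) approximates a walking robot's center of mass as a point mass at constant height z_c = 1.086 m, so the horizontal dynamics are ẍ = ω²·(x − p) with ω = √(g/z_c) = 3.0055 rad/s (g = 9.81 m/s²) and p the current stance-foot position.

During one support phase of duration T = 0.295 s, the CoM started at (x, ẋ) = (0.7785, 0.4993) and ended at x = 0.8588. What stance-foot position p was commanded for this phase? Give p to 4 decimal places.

p = 0.9861

ωT = 3.0055·0.295 = 0.886622; cosh(ωT) = 1.419482, sinh(ωT) = 1.007437
x(T) = p + (x₀−p)·cosh(ωT) + (ẋ₀/ω)·sinh(ωT) ⇒ p·(1 − cosh) = x(T) − x₀·cosh − (ẋ₀/ω)·sinh
numerator   = 0.8588 − (0.7785)·1.419482 − (0.4993/3.0055)·1.007437 = -0.413631
denominator = 1 − 1.419482 = -0.419482
p = -0.413631 / -0.419482 = 0.9861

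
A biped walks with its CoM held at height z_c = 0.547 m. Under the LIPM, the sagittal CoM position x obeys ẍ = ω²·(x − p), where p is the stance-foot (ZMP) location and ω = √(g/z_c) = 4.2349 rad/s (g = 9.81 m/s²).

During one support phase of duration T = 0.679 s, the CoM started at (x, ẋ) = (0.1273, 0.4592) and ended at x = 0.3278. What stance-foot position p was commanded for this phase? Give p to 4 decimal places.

ωT = 4.2349·0.679 = 2.875497; cosh(ωT) = 8.895313, sinh(ωT) = 8.838925
x(T) = p + (x₀−p)·cosh(ωT) + (ẋ₀/ω)·sinh(ωT) ⇒ p·(1 − cosh) = x(T) − x₀·cosh − (ẋ₀/ω)·sinh
numerator   = 0.3278 − (0.1273)·8.895313 − (0.4592/4.2349)·8.838925 = -1.762998
denominator = 1 − 8.895313 = -7.895313
p = -1.762998 / -7.895313 = 0.2233

p = 0.2233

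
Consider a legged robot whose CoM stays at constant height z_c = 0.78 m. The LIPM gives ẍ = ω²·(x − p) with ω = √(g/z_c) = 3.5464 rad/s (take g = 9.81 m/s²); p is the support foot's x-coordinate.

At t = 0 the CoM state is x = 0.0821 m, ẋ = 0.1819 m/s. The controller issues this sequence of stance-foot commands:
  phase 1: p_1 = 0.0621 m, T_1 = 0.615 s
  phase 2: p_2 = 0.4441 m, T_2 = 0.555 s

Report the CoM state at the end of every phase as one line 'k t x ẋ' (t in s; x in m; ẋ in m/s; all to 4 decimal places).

phase 1: p=0.0621, T=0.615, ωT=2.181036, cosh=4.484200, sinh=4.371276; start (x,ẋ)=(0.082100, 0.181900) → end (x,ẋ)=(0.375993, 1.125722)
phase 2: p=0.4441, T=0.555, ωT=1.968252, cosh=3.648927, sinh=3.509226; start (x,ẋ)=(0.375993, 1.125722) → end (x,ẋ)=(1.309505, 3.260078)

1 0.6150 0.3760 1.1257
2 1.1700 1.3095 3.2601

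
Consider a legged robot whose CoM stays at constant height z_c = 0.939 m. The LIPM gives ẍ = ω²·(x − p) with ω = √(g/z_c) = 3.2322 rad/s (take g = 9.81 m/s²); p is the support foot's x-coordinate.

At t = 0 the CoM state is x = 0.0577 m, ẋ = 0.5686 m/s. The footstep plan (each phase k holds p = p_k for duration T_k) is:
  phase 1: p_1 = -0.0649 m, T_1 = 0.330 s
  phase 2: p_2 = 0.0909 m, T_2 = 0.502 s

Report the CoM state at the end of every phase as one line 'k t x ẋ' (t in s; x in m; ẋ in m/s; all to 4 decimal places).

phase 1: p=-0.0649, T=0.330, ωT=1.066626, cosh=1.624864, sinh=1.280696; start (x,ẋ)=(0.057700, 0.568600) → end (x,ẋ)=(0.359605, 1.431396)
phase 2: p=0.0909, T=0.502, ωT=1.622564, cosh=2.631728, sinh=2.434337; start (x,ẋ)=(0.359605, 1.431396) → end (x,ẋ)=(1.876116, 5.881286)

1 0.3300 0.3596 1.4314
2 0.8320 1.8761 5.8813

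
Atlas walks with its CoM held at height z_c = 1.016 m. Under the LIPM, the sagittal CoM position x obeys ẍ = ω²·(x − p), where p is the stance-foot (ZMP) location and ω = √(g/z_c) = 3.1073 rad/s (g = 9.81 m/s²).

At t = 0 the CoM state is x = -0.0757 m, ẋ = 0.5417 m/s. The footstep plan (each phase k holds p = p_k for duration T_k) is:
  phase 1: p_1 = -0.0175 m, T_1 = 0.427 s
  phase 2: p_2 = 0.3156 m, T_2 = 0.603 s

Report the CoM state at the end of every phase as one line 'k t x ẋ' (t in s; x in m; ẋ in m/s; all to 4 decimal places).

1 0.4270 0.1705 0.7759
2 1.0300 0.6259 1.1525

phase 1: p=-0.0175, T=0.427, ωT=1.326817, cosh=2.017174, sinh=1.751854; start (x,ẋ)=(-0.075700, 0.541700) → end (x,ẋ)=(0.170504, 0.775889)
phase 2: p=0.3156, T=0.603, ωT=1.873702, cosh=3.332957, sinh=3.179403; start (x,ẋ)=(0.170504, 0.775889) → end (x,ẋ)=(0.625893, 1.152547)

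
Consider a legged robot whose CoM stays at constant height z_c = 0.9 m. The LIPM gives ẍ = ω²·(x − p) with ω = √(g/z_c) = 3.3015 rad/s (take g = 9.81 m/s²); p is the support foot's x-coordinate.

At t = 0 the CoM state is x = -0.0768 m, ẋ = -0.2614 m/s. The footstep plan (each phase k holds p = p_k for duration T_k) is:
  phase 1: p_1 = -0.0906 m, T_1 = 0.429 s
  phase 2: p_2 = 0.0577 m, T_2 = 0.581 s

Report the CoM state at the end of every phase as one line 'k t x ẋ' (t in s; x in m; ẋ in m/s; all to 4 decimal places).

1 0.4290 -0.2141 -0.4821
2 1.0100 -1.3738 -4.6650

phase 1: p=-0.0906, T=0.429, ωT=1.416343, cosh=2.182310, sinh=1.939711; start (x,ẋ)=(-0.076800, -0.261400) → end (x,ẋ)=(-0.214063, -0.482081)
phase 2: p=0.0577, T=0.581, ωT=1.918171, cosh=3.477687, sinh=3.330811; start (x,ẋ)=(-0.214063, -0.482081) → end (x,ẋ)=(-1.373767, -4.665015)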